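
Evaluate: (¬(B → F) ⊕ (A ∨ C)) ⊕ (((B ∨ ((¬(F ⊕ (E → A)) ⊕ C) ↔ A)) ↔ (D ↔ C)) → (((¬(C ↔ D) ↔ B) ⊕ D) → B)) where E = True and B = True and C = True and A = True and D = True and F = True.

False

Substituting E=True, B=True, C=True, A=True, D=True, F=True:
B → F = True → True = True
¬(B → F) = ¬True = False
A ∨ C = True ∨ True = True
¬(B → F) ⊕ (A ∨ C) = False ⊕ True = True
E → A = True → True = True
F ⊕ (E → A) = True ⊕ True = False
¬(F ⊕ (E → A)) = ¬False = True
¬(F ⊕ (E → A)) ⊕ C = True ⊕ True = False
(¬(F ⊕ (E → A)) ⊕ C) ↔ A = False ↔ True = False
B ∨ ((¬(F ⊕ (E → A)) ⊕ C) ↔ A) = True ∨ False = True
D ↔ C = True ↔ True = True
(B ∨ ((¬(F ⊕ (E → A)) ⊕ C) ↔ A)) ↔ (D ↔ C) = True ↔ True = True
C ↔ D = True ↔ True = True
¬(C ↔ D) = ¬True = False
¬(C ↔ D) ↔ B = False ↔ True = False
(¬(C ↔ D) ↔ B) ⊕ D = False ⊕ True = True
((¬(C ↔ D) ↔ B) ⊕ D) → B = True → True = True
((B ∨ ((¬(F ⊕ (E → A)) ⊕ C) ↔ A)) ↔ (D ↔ C)) → (((¬(C ↔ D) ↔ B) ⊕ D) → B) = True → True = True
(¬(B → F) ⊕ (A ∨ C)) ⊕ (((B ∨ ((¬(F ⊕ (E → A)) ⊕ C) ↔ A)) ↔ (D ↔ C)) → (((¬(C ↔ D) ↔ B) ⊕ D) → B)) = True ⊕ True = False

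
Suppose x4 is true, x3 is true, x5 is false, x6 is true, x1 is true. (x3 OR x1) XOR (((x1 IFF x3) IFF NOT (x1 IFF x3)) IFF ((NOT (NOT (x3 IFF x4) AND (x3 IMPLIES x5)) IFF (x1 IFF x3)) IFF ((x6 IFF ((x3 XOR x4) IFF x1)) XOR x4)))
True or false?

T

Substituting x4=T, x3=T, x5=F, x6=T, x1=T:
x3 OR x1 = T OR T = T
x1 IFF x3 = T IFF T = T
x1 IFF x3 = T IFF T = T
NOT (x1 IFF x3) = NOT T = F
(x1 IFF x3) IFF NOT (x1 IFF x3) = T IFF F = F
x3 IFF x4 = T IFF T = T
NOT (x3 IFF x4) = NOT T = F
x3 IMPLIES x5 = T IMPLIES F = F
NOT (x3 IFF x4) AND (x3 IMPLIES x5) = F AND F = F
NOT (NOT (x3 IFF x4) AND (x3 IMPLIES x5)) = NOT F = T
x1 IFF x3 = T IFF T = T
NOT (NOT (x3 IFF x4) AND (x3 IMPLIES x5)) IFF (x1 IFF x3) = T IFF T = T
x3 XOR x4 = T XOR T = F
(x3 XOR x4) IFF x1 = F IFF T = F
x6 IFF ((x3 XOR x4) IFF x1) = T IFF F = F
(x6 IFF ((x3 XOR x4) IFF x1)) XOR x4 = F XOR T = T
(NOT (NOT (x3 IFF x4) AND (x3 IMPLIES x5)) IFF (x1 IFF x3)) IFF ((x6 IFF ((x3 XOR x4) IFF x1)) XOR x4) = T IFF T = T
((x1 IFF x3) IFF NOT (x1 IFF x3)) IFF ((NOT (NOT (x3 IFF x4) AND (x3 IMPLIES x5)) IFF (x1 IFF x3)) IFF ((x6 IFF ((x3 XOR x4) IFF x1)) XOR x4)) = F IFF T = F
(x3 OR x1) XOR (((x1 IFF x3) IFF NOT (x1 IFF x3)) IFF ((NOT (NOT (x3 IFF x4) AND (x3 IMPLIES x5)) IFF (x1 IFF x3)) IFF ((x6 IFF ((x3 XOR x4) IFF x1)) XOR x4))) = T XOR F = T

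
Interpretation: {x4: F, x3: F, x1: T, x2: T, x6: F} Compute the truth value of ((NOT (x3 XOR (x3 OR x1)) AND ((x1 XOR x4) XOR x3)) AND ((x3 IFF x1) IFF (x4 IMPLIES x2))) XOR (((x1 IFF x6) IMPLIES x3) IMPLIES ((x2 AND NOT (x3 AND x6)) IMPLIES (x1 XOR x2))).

x3 OR x1 = F OR T = T
x3 XOR (x3 OR x1) = F XOR T = T
NOT (x3 XOR (x3 OR x1)) = NOT T = F
x1 XOR x4 = T XOR F = T
(x1 XOR x4) XOR x3 = T XOR F = T
NOT (x3 XOR (x3 OR x1)) AND ((x1 XOR x4) XOR x3) = F AND T = F
x3 IFF x1 = F IFF T = F
x4 IMPLIES x2 = F IMPLIES T = T
(x3 IFF x1) IFF (x4 IMPLIES x2) = F IFF T = F
(NOT (x3 XOR (x3 OR x1)) AND ((x1 XOR x4) XOR x3)) AND ((x3 IFF x1) IFF (x4 IMPLIES x2)) = F AND F = F
x1 IFF x6 = T IFF F = F
(x1 IFF x6) IMPLIES x3 = F IMPLIES F = T
x3 AND x6 = F AND F = F
NOT (x3 AND x6) = NOT F = T
x2 AND NOT (x3 AND x6) = T AND T = T
x1 XOR x2 = T XOR T = F
(x2 AND NOT (x3 AND x6)) IMPLIES (x1 XOR x2) = T IMPLIES F = F
((x1 IFF x6) IMPLIES x3) IMPLIES ((x2 AND NOT (x3 AND x6)) IMPLIES (x1 XOR x2)) = T IMPLIES F = F
((NOT (x3 XOR (x3 OR x1)) AND ((x1 XOR x4) XOR x3)) AND ((x3 IFF x1) IFF (x4 IMPLIES x2))) XOR (((x1 IFF x6) IMPLIES x3) IMPLIES ((x2 AND NOT (x3 AND x6)) IMPLIES (x1 XOR x2))) = F XOR F = F

F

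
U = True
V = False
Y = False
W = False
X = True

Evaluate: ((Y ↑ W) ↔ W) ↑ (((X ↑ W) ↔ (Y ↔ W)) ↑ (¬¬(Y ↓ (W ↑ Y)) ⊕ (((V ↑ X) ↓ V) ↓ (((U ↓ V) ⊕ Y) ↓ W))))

True

Y ↑ W = False ↑ False = True
(Y ↑ W) ↔ W = True ↔ False = False
X ↑ W = True ↑ False = True
Y ↔ W = False ↔ False = True
(X ↑ W) ↔ (Y ↔ W) = True ↔ True = True
W ↑ Y = False ↑ False = True
Y ↓ (W ↑ Y) = False ↓ True = False
¬(Y ↓ (W ↑ Y)) = ¬False = True
¬¬(Y ↓ (W ↑ Y)) = ¬True = False
V ↑ X = False ↑ True = True
(V ↑ X) ↓ V = True ↓ False = False
U ↓ V = True ↓ False = False
(U ↓ V) ⊕ Y = False ⊕ False = False
((U ↓ V) ⊕ Y) ↓ W = False ↓ False = True
((V ↑ X) ↓ V) ↓ (((U ↓ V) ⊕ Y) ↓ W) = False ↓ True = False
¬¬(Y ↓ (W ↑ Y)) ⊕ (((V ↑ X) ↓ V) ↓ (((U ↓ V) ⊕ Y) ↓ W)) = False ⊕ False = False
((X ↑ W) ↔ (Y ↔ W)) ↑ (¬¬(Y ↓ (W ↑ Y)) ⊕ (((V ↑ X) ↓ V) ↓ (((U ↓ V) ⊕ Y) ↓ W))) = True ↑ False = True
((Y ↑ W) ↔ W) ↑ (((X ↑ W) ↔ (Y ↔ W)) ↑ (¬¬(Y ↓ (W ↑ Y)) ⊕ (((V ↑ X) ↓ V) ↓ (((U ↓ V) ⊕ Y) ↓ W)))) = False ↑ True = True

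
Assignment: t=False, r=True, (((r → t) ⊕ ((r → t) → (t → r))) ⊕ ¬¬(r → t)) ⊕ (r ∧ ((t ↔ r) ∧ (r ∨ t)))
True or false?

True

Substituting t=False, r=True:
r → t = True → False = False
r → t = True → False = False
t → r = False → True = True
(r → t) → (t → r) = False → True = True
(r → t) ⊕ ((r → t) → (t → r)) = False ⊕ True = True
r → t = True → False = False
¬(r → t) = ¬False = True
¬¬(r → t) = ¬True = False
((r → t) ⊕ ((r → t) → (t → r))) ⊕ ¬¬(r → t) = True ⊕ False = True
t ↔ r = False ↔ True = False
r ∨ t = True ∨ False = True
(t ↔ r) ∧ (r ∨ t) = False ∧ True = False
r ∧ ((t ↔ r) ∧ (r ∨ t)) = True ∧ False = False
(((r → t) ⊕ ((r → t) → (t → r))) ⊕ ¬¬(r → t)) ⊕ (r ∧ ((t ↔ r) ∧ (r ∨ t))) = True ⊕ False = True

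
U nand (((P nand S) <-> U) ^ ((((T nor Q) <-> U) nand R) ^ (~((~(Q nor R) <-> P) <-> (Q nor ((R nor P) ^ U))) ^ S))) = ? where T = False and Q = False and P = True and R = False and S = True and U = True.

P nand S = True nand True = False
(P nand S) <-> U = False <-> True = False
T nor Q = False nor False = True
(T nor Q) <-> U = True <-> True = True
((T nor Q) <-> U) nand R = True nand False = True
Q nor R = False nor False = True
~(Q nor R) = ~True = False
~(Q nor R) <-> P = False <-> True = False
R nor P = False nor True = False
(R nor P) ^ U = False ^ True = True
Q nor ((R nor P) ^ U) = False nor True = False
(~(Q nor R) <-> P) <-> (Q nor ((R nor P) ^ U)) = False <-> False = True
~((~(Q nor R) <-> P) <-> (Q nor ((R nor P) ^ U))) = ~True = False
~((~(Q nor R) <-> P) <-> (Q nor ((R nor P) ^ U))) ^ S = False ^ True = True
(((T nor Q) <-> U) nand R) ^ (~((~(Q nor R) <-> P) <-> (Q nor ((R nor P) ^ U))) ^ S) = True ^ True = False
((P nand S) <-> U) ^ ((((T nor Q) <-> U) nand R) ^ (~((~(Q nor R) <-> P) <-> (Q nor ((R nor P) ^ U))) ^ S)) = False ^ False = False
U nand (((P nand S) <-> U) ^ ((((T nor Q) <-> U) nand R) ^ (~((~(Q nor R) <-> P) <-> (Q nor ((R nor P) ^ U))) ^ S))) = True nand False = True

True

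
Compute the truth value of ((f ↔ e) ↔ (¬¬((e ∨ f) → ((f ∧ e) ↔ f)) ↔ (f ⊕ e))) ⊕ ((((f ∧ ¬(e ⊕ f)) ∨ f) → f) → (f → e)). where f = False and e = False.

Substituting f=False, e=False:
f ↔ e = False ↔ False = True
e ∨ f = False ∨ False = False
f ∧ e = False ∧ False = False
(f ∧ e) ↔ f = False ↔ False = True
(e ∨ f) → ((f ∧ e) ↔ f) = False → True = True
¬((e ∨ f) → ((f ∧ e) ↔ f)) = ¬True = False
¬¬((e ∨ f) → ((f ∧ e) ↔ f)) = ¬False = True
f ⊕ e = False ⊕ False = False
¬¬((e ∨ f) → ((f ∧ e) ↔ f)) ↔ (f ⊕ e) = True ↔ False = False
(f ↔ e) ↔ (¬¬((e ∨ f) → ((f ∧ e) ↔ f)) ↔ (f ⊕ e)) = True ↔ False = False
e ⊕ f = False ⊕ False = False
¬(e ⊕ f) = ¬False = True
f ∧ ¬(e ⊕ f) = False ∧ True = False
(f ∧ ¬(e ⊕ f)) ∨ f = False ∨ False = False
((f ∧ ¬(e ⊕ f)) ∨ f) → f = False → False = True
f → e = False → False = True
(((f ∧ ¬(e ⊕ f)) ∨ f) → f) → (f → e) = True → True = True
((f ↔ e) ↔ (¬¬((e ∨ f) → ((f ∧ e) ↔ f)) ↔ (f ⊕ e))) ⊕ ((((f ∧ ¬(e ⊕ f)) ∨ f) → f) → (f → e)) = False ⊕ True = True

True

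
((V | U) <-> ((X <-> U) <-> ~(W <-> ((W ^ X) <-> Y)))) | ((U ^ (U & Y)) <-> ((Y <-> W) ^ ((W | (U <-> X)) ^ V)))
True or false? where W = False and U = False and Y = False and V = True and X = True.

Substituting W=False, U=False, Y=False, V=True, X=True:
V | U = True | False = True
X <-> U = True <-> False = False
W ^ X = False ^ True = True
(W ^ X) <-> Y = True <-> False = False
W <-> ((W ^ X) <-> Y) = False <-> False = True
~(W <-> ((W ^ X) <-> Y)) = ~True = False
(X <-> U) <-> ~(W <-> ((W ^ X) <-> Y)) = False <-> False = True
(V | U) <-> ((X <-> U) <-> ~(W <-> ((W ^ X) <-> Y))) = True <-> True = True
U & Y = False & False = False
U ^ (U & Y) = False ^ False = False
Y <-> W = False <-> False = True
U <-> X = False <-> True = False
W | (U <-> X) = False | False = False
(W | (U <-> X)) ^ V = False ^ True = True
(Y <-> W) ^ ((W | (U <-> X)) ^ V) = True ^ True = False
(U ^ (U & Y)) <-> ((Y <-> W) ^ ((W | (U <-> X)) ^ V)) = False <-> False = True
((V | U) <-> ((X <-> U) <-> ~(W <-> ((W ^ X) <-> Y)))) | ((U ^ (U & Y)) <-> ((Y <-> W) ^ ((W | (U <-> X)) ^ V))) = True | True = True

True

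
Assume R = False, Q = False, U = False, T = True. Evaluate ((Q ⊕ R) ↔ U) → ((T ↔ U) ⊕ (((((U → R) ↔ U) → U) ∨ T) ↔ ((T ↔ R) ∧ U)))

False

Substituting R=False, Q=False, U=False, T=True:
Q ⊕ R = False ⊕ False = False
(Q ⊕ R) ↔ U = False ↔ False = True
T ↔ U = True ↔ False = False
U → R = False → False = True
(U → R) ↔ U = True ↔ False = False
((U → R) ↔ U) → U = False → False = True
(((U → R) ↔ U) → U) ∨ T = True ∨ True = True
T ↔ R = True ↔ False = False
(T ↔ R) ∧ U = False ∧ False = False
((((U → R) ↔ U) → U) ∨ T) ↔ ((T ↔ R) ∧ U) = True ↔ False = False
(T ↔ U) ⊕ (((((U → R) ↔ U) → U) ∨ T) ↔ ((T ↔ R) ∧ U)) = False ⊕ False = False
((Q ⊕ R) ↔ U) → ((T ↔ U) ⊕ (((((U → R) ↔ U) → U) ∨ T) ↔ ((T ↔ R) ∧ U))) = True → False = False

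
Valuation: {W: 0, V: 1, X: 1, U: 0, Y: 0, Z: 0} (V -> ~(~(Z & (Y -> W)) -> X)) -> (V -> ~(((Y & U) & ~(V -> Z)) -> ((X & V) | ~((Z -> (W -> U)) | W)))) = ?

Y -> W = 0 -> 0 = 1
Z & (Y -> W) = 0 & 1 = 0
~(Z & (Y -> W)) = ~0 = 1
~(Z & (Y -> W)) -> X = 1 -> 1 = 1
~(~(Z & (Y -> W)) -> X) = ~1 = 0
V -> ~(~(Z & (Y -> W)) -> X) = 1 -> 0 = 0
Y & U = 0 & 0 = 0
V -> Z = 1 -> 0 = 0
~(V -> Z) = ~0 = 1
(Y & U) & ~(V -> Z) = 0 & 1 = 0
X & V = 1 & 1 = 1
W -> U = 0 -> 0 = 1
Z -> (W -> U) = 0 -> 1 = 1
(Z -> (W -> U)) | W = 1 | 0 = 1
~((Z -> (W -> U)) | W) = ~1 = 0
(X & V) | ~((Z -> (W -> U)) | W) = 1 | 0 = 1
((Y & U) & ~(V -> Z)) -> ((X & V) | ~((Z -> (W -> U)) | W)) = 0 -> 1 = 1
~(((Y & U) & ~(V -> Z)) -> ((X & V) | ~((Z -> (W -> U)) | W))) = ~1 = 0
V -> ~(((Y & U) & ~(V -> Z)) -> ((X & V) | ~((Z -> (W -> U)) | W))) = 1 -> 0 = 0
(V -> ~(~(Z & (Y -> W)) -> X)) -> (V -> ~(((Y & U) & ~(V -> Z)) -> ((X & V) | ~((Z -> (W -> U)) | W)))) = 0 -> 0 = 1

1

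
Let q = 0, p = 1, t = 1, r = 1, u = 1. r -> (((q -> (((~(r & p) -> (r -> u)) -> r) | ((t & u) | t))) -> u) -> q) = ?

Substituting q=0, p=1, t=1, r=1, u=1:
r & p = 1 & 1 = 1
~(r & p) = ~1 = 0
r -> u = 1 -> 1 = 1
~(r & p) -> (r -> u) = 0 -> 1 = 1
(~(r & p) -> (r -> u)) -> r = 1 -> 1 = 1
t & u = 1 & 1 = 1
(t & u) | t = 1 | 1 = 1
((~(r & p) -> (r -> u)) -> r) | ((t & u) | t) = 1 | 1 = 1
q -> (((~(r & p) -> (r -> u)) -> r) | ((t & u) | t)) = 0 -> 1 = 1
(q -> (((~(r & p) -> (r -> u)) -> r) | ((t & u) | t))) -> u = 1 -> 1 = 1
((q -> (((~(r & p) -> (r -> u)) -> r) | ((t & u) | t))) -> u) -> q = 1 -> 0 = 0
r -> (((q -> (((~(r & p) -> (r -> u)) -> r) | ((t & u) | t))) -> u) -> q) = 1 -> 0 = 0

0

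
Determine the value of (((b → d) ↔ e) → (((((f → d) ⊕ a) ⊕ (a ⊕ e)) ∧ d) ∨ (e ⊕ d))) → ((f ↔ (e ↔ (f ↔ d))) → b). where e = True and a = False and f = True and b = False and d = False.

True

b → d = False → False = True
(b → d) ↔ e = True ↔ True = True
f → d = True → False = False
(f → d) ⊕ a = False ⊕ False = False
a ⊕ e = False ⊕ True = True
((f → d) ⊕ a) ⊕ (a ⊕ e) = False ⊕ True = True
(((f → d) ⊕ a) ⊕ (a ⊕ e)) ∧ d = True ∧ False = False
e ⊕ d = True ⊕ False = True
((((f → d) ⊕ a) ⊕ (a ⊕ e)) ∧ d) ∨ (e ⊕ d) = False ∨ True = True
((b → d) ↔ e) → (((((f → d) ⊕ a) ⊕ (a ⊕ e)) ∧ d) ∨ (e ⊕ d)) = True → True = True
f ↔ d = True ↔ False = False
e ↔ (f ↔ d) = True ↔ False = False
f ↔ (e ↔ (f ↔ d)) = True ↔ False = False
(f ↔ (e ↔ (f ↔ d))) → b = False → False = True
(((b → d) ↔ e) → (((((f → d) ⊕ a) ⊕ (a ⊕ e)) ∧ d) ∨ (e ⊕ d))) → ((f ↔ (e ↔ (f ↔ d))) → b) = True → True = True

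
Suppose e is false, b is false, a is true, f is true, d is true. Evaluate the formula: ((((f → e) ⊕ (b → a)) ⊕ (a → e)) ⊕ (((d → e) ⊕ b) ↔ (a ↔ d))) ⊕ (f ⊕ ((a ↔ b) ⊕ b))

Substituting e=False, b=False, a=True, f=True, d=True:
f → e = True → False = False
b → a = False → True = True
(f → e) ⊕ (b → a) = False ⊕ True = True
a → e = True → False = False
((f → e) ⊕ (b → a)) ⊕ (a → e) = True ⊕ False = True
d → e = True → False = False
(d → e) ⊕ b = False ⊕ False = False
a ↔ d = True ↔ True = True
((d → e) ⊕ b) ↔ (a ↔ d) = False ↔ True = False
(((f → e) ⊕ (b → a)) ⊕ (a → e)) ⊕ (((d → e) ⊕ b) ↔ (a ↔ d)) = True ⊕ False = True
a ↔ b = True ↔ False = False
(a ↔ b) ⊕ b = False ⊕ False = False
f ⊕ ((a ↔ b) ⊕ b) = True ⊕ False = True
((((f → e) ⊕ (b → a)) ⊕ (a → e)) ⊕ (((d → e) ⊕ b) ↔ (a ↔ d))) ⊕ (f ⊕ ((a ↔ b) ⊕ b)) = True ⊕ True = False

False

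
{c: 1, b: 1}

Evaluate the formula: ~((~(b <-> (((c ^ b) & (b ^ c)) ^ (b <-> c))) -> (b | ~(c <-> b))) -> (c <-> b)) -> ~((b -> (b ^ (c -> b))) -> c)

Substituting c=1, b=1:
c ^ b = 1 ^ 1 = 0
b ^ c = 1 ^ 1 = 0
(c ^ b) & (b ^ c) = 0 & 0 = 0
b <-> c = 1 <-> 1 = 1
((c ^ b) & (b ^ c)) ^ (b <-> c) = 0 ^ 1 = 1
b <-> (((c ^ b) & (b ^ c)) ^ (b <-> c)) = 1 <-> 1 = 1
~(b <-> (((c ^ b) & (b ^ c)) ^ (b <-> c))) = ~1 = 0
c <-> b = 1 <-> 1 = 1
~(c <-> b) = ~1 = 0
b | ~(c <-> b) = 1 | 0 = 1
~(b <-> (((c ^ b) & (b ^ c)) ^ (b <-> c))) -> (b | ~(c <-> b)) = 0 -> 1 = 1
c <-> b = 1 <-> 1 = 1
(~(b <-> (((c ^ b) & (b ^ c)) ^ (b <-> c))) -> (b | ~(c <-> b))) -> (c <-> b) = 1 -> 1 = 1
~((~(b <-> (((c ^ b) & (b ^ c)) ^ (b <-> c))) -> (b | ~(c <-> b))) -> (c <-> b)) = ~1 = 0
c -> b = 1 -> 1 = 1
b ^ (c -> b) = 1 ^ 1 = 0
b -> (b ^ (c -> b)) = 1 -> 0 = 0
(b -> (b ^ (c -> b))) -> c = 0 -> 1 = 1
~((b -> (b ^ (c -> b))) -> c) = ~1 = 0
~((~(b <-> (((c ^ b) & (b ^ c)) ^ (b <-> c))) -> (b | ~(c <-> b))) -> (c <-> b)) -> ~((b -> (b ^ (c -> b))) -> c) = 0 -> 0 = 1

1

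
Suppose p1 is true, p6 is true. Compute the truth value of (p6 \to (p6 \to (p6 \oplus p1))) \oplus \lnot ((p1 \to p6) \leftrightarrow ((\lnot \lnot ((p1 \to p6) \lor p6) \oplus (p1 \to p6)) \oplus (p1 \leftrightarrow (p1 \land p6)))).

F

Substituting p1=T, p6=T:
p6 \oplus p1 = T \oplus T = F
p6 \to (p6 \oplus p1) = T \to F = F
p6 \to (p6 \to (p6 \oplus p1)) = T \to F = F
p1 \to p6 = T \to T = T
p1 \to p6 = T \to T = T
(p1 \to p6) \lor p6 = T \lor T = T
\lnot ((p1 \to p6) \lor p6) = \lnot T = F
\lnot \lnot ((p1 \to p6) \lor p6) = \lnot F = T
p1 \to p6 = T \to T = T
\lnot \lnot ((p1 \to p6) \lor p6) \oplus (p1 \to p6) = T \oplus T = F
p1 \land p6 = T \land T = T
p1 \leftrightarrow (p1 \land p6) = T \leftrightarrow T = T
(\lnot \lnot ((p1 \to p6) \lor p6) \oplus (p1 \to p6)) \oplus (p1 \leftrightarrow (p1 \land p6)) = F \oplus T = T
(p1 \to p6) \leftrightarrow ((\lnot \lnot ((p1 \to p6) \lor p6) \oplus (p1 \to p6)) \oplus (p1 \leftrightarrow (p1 \land p6))) = T \leftrightarrow T = T
\lnot ((p1 \to p6) \leftrightarrow ((\lnot \lnot ((p1 \to p6) \lor p6) \oplus (p1 \to p6)) \oplus (p1 \leftrightarrow (p1 \land p6)))) = \lnot T = F
(p6 \to (p6 \to (p6 \oplus p1))) \oplus \lnot ((p1 \to p6) \leftrightarrow ((\lnot \lnot ((p1 \to p6) \lor p6) \oplus (p1 \to p6)) \oplus (p1 \leftrightarrow (p1 \land p6)))) = F \oplus F = F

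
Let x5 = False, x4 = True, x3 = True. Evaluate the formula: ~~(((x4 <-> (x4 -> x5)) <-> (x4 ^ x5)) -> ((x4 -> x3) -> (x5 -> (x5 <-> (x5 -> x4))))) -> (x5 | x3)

Substituting x5=False, x4=True, x3=True:
x4 -> x5 = True -> False = False
x4 <-> (x4 -> x5) = True <-> False = False
x4 ^ x5 = True ^ False = True
(x4 <-> (x4 -> x5)) <-> (x4 ^ x5) = False <-> True = False
x4 -> x3 = True -> True = True
x5 -> x4 = False -> True = True
x5 <-> (x5 -> x4) = False <-> True = False
x5 -> (x5 <-> (x5 -> x4)) = False -> False = True
(x4 -> x3) -> (x5 -> (x5 <-> (x5 -> x4))) = True -> True = True
((x4 <-> (x4 -> x5)) <-> (x4 ^ x5)) -> ((x4 -> x3) -> (x5 -> (x5 <-> (x5 -> x4)))) = False -> True = True
~(((x4 <-> (x4 -> x5)) <-> (x4 ^ x5)) -> ((x4 -> x3) -> (x5 -> (x5 <-> (x5 -> x4))))) = ~True = False
~~(((x4 <-> (x4 -> x5)) <-> (x4 ^ x5)) -> ((x4 -> x3) -> (x5 -> (x5 <-> (x5 -> x4))))) = ~False = True
x5 | x3 = False | True = True
~~(((x4 <-> (x4 -> x5)) <-> (x4 ^ x5)) -> ((x4 -> x3) -> (x5 -> (x5 <-> (x5 -> x4))))) -> (x5 | x3) = True -> True = True

True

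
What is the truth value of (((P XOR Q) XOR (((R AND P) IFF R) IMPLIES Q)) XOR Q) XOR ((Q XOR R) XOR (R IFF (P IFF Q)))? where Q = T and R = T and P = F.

Substituting Q=T, R=T, P=F:
P XOR Q = F XOR T = T
R AND P = T AND F = F
(R AND P) IFF R = F IFF T = F
((R AND P) IFF R) IMPLIES Q = F IMPLIES T = T
(P XOR Q) XOR (((R AND P) IFF R) IMPLIES Q) = T XOR T = F
((P XOR Q) XOR (((R AND P) IFF R) IMPLIES Q)) XOR Q = F XOR T = T
Q XOR R = T XOR T = F
P IFF Q = F IFF T = F
R IFF (P IFF Q) = T IFF F = F
(Q XOR R) XOR (R IFF (P IFF Q)) = F XOR F = F
(((P XOR Q) XOR (((R AND P) IFF R) IMPLIES Q)) XOR Q) XOR ((Q XOR R) XOR (R IFF (P IFF Q))) = T XOR F = T

T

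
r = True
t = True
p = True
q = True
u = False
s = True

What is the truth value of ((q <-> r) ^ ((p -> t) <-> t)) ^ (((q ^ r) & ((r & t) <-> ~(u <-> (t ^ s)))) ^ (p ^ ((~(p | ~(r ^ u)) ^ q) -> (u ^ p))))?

False

q <-> r = True <-> True = True
p -> t = True -> True = True
(p -> t) <-> t = True <-> True = True
(q <-> r) ^ ((p -> t) <-> t) = True ^ True = False
q ^ r = True ^ True = False
r & t = True & True = True
t ^ s = True ^ True = False
u <-> (t ^ s) = False <-> False = True
~(u <-> (t ^ s)) = ~True = False
(r & t) <-> ~(u <-> (t ^ s)) = True <-> False = False
(q ^ r) & ((r & t) <-> ~(u <-> (t ^ s))) = False & False = False
r ^ u = True ^ False = True
~(r ^ u) = ~True = False
p | ~(r ^ u) = True | False = True
~(p | ~(r ^ u)) = ~True = False
~(p | ~(r ^ u)) ^ q = False ^ True = True
u ^ p = False ^ True = True
(~(p | ~(r ^ u)) ^ q) -> (u ^ p) = True -> True = True
p ^ ((~(p | ~(r ^ u)) ^ q) -> (u ^ p)) = True ^ True = False
((q ^ r) & ((r & t) <-> ~(u <-> (t ^ s)))) ^ (p ^ ((~(p | ~(r ^ u)) ^ q) -> (u ^ p))) = False ^ False = False
((q <-> r) ^ ((p -> t) <-> t)) ^ (((q ^ r) & ((r & t) <-> ~(u <-> (t ^ s)))) ^ (p ^ ((~(p | ~(r ^ u)) ^ q) -> (u ^ p)))) = False ^ False = False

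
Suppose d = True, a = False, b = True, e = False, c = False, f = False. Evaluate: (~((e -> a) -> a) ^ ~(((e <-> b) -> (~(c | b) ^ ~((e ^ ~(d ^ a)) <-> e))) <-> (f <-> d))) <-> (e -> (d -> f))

Substituting d=True, a=False, b=True, e=False, c=False, f=False:
e -> a = False -> False = True
(e -> a) -> a = True -> False = False
~((e -> a) -> a) = ~False = True
e <-> b = False <-> True = False
c | b = False | True = True
~(c | b) = ~True = False
d ^ a = True ^ False = True
~(d ^ a) = ~True = False
e ^ ~(d ^ a) = False ^ False = False
(e ^ ~(d ^ a)) <-> e = False <-> False = True
~((e ^ ~(d ^ a)) <-> e) = ~True = False
~(c | b) ^ ~((e ^ ~(d ^ a)) <-> e) = False ^ False = False
(e <-> b) -> (~(c | b) ^ ~((e ^ ~(d ^ a)) <-> e)) = False -> False = True
f <-> d = False <-> True = False
((e <-> b) -> (~(c | b) ^ ~((e ^ ~(d ^ a)) <-> e))) <-> (f <-> d) = True <-> False = False
~(((e <-> b) -> (~(c | b) ^ ~((e ^ ~(d ^ a)) <-> e))) <-> (f <-> d)) = ~False = True
~((e -> a) -> a) ^ ~(((e <-> b) -> (~(c | b) ^ ~((e ^ ~(d ^ a)) <-> e))) <-> (f <-> d)) = True ^ True = False
d -> f = True -> False = False
e -> (d -> f) = False -> False = True
(~((e -> a) -> a) ^ ~(((e <-> b) -> (~(c | b) ^ ~((e ^ ~(d ^ a)) <-> e))) <-> (f <-> d))) <-> (e -> (d -> f)) = False <-> True = False

False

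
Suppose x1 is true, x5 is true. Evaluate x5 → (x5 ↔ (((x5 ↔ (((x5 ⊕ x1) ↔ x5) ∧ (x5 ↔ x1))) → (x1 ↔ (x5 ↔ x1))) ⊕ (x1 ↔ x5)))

F

x5 ⊕ x1 = T ⊕ T = F
(x5 ⊕ x1) ↔ x5 = F ↔ T = F
x5 ↔ x1 = T ↔ T = T
((x5 ⊕ x1) ↔ x5) ∧ (x5 ↔ x1) = F ∧ T = F
x5 ↔ (((x5 ⊕ x1) ↔ x5) ∧ (x5 ↔ x1)) = T ↔ F = F
x5 ↔ x1 = T ↔ T = T
x1 ↔ (x5 ↔ x1) = T ↔ T = T
(x5 ↔ (((x5 ⊕ x1) ↔ x5) ∧ (x5 ↔ x1))) → (x1 ↔ (x5 ↔ x1)) = F → T = T
x1 ↔ x5 = T ↔ T = T
((x5 ↔ (((x5 ⊕ x1) ↔ x5) ∧ (x5 ↔ x1))) → (x1 ↔ (x5 ↔ x1))) ⊕ (x1 ↔ x5) = T ⊕ T = F
x5 ↔ (((x5 ↔ (((x5 ⊕ x1) ↔ x5) ∧ (x5 ↔ x1))) → (x1 ↔ (x5 ↔ x1))) ⊕ (x1 ↔ x5)) = T ↔ F = F
x5 → (x5 ↔ (((x5 ↔ (((x5 ⊕ x1) ↔ x5) ∧ (x5 ↔ x1))) → (x1 ↔ (x5 ↔ x1))) ⊕ (x1 ↔ x5))) = T → F = F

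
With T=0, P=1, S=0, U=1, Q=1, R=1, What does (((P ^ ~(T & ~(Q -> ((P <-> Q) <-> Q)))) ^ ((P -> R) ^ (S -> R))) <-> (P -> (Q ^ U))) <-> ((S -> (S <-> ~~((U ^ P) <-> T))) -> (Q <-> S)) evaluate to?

0

P <-> Q = 1 <-> 1 = 1
(P <-> Q) <-> Q = 1 <-> 1 = 1
Q -> ((P <-> Q) <-> Q) = 1 -> 1 = 1
~(Q -> ((P <-> Q) <-> Q)) = ~1 = 0
T & ~(Q -> ((P <-> Q) <-> Q)) = 0 & 0 = 0
~(T & ~(Q -> ((P <-> Q) <-> Q))) = ~0 = 1
P ^ ~(T & ~(Q -> ((P <-> Q) <-> Q))) = 1 ^ 1 = 0
P -> R = 1 -> 1 = 1
S -> R = 0 -> 1 = 1
(P -> R) ^ (S -> R) = 1 ^ 1 = 0
(P ^ ~(T & ~(Q -> ((P <-> Q) <-> Q)))) ^ ((P -> R) ^ (S -> R)) = 0 ^ 0 = 0
Q ^ U = 1 ^ 1 = 0
P -> (Q ^ U) = 1 -> 0 = 0
((P ^ ~(T & ~(Q -> ((P <-> Q) <-> Q)))) ^ ((P -> R) ^ (S -> R))) <-> (P -> (Q ^ U)) = 0 <-> 0 = 1
U ^ P = 1 ^ 1 = 0
(U ^ P) <-> T = 0 <-> 0 = 1
~((U ^ P) <-> T) = ~1 = 0
~~((U ^ P) <-> T) = ~0 = 1
S <-> ~~((U ^ P) <-> T) = 0 <-> 1 = 0
S -> (S <-> ~~((U ^ P) <-> T)) = 0 -> 0 = 1
Q <-> S = 1 <-> 0 = 0
(S -> (S <-> ~~((U ^ P) <-> T))) -> (Q <-> S) = 1 -> 0 = 0
(((P ^ ~(T & ~(Q -> ((P <-> Q) <-> Q)))) ^ ((P -> R) ^ (S -> R))) <-> (P -> (Q ^ U))) <-> ((S -> (S <-> ~~((U ^ P) <-> T))) -> (Q <-> S)) = 1 <-> 0 = 0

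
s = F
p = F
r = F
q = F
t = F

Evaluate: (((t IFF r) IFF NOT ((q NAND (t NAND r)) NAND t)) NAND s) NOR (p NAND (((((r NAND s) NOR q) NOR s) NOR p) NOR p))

t IFF r = F IFF F = T
t NAND r = F NAND F = T
q NAND (t NAND r) = F NAND T = T
(q NAND (t NAND r)) NAND t = T NAND F = T
NOT ((q NAND (t NAND r)) NAND t) = NOT T = F
(t IFF r) IFF NOT ((q NAND (t NAND r)) NAND t) = T IFF F = F
((t IFF r) IFF NOT ((q NAND (t NAND r)) NAND t)) NAND s = F NAND F = T
r NAND s = F NAND F = T
(r NAND s) NOR q = T NOR F = F
((r NAND s) NOR q) NOR s = F NOR F = T
(((r NAND s) NOR q) NOR s) NOR p = T NOR F = F
((((r NAND s) NOR q) NOR s) NOR p) NOR p = F NOR F = T
p NAND (((((r NAND s) NOR q) NOR s) NOR p) NOR p) = F NAND T = T
(((t IFF r) IFF NOT ((q NAND (t NAND r)) NAND t)) NAND s) NOR (p NAND (((((r NAND s) NOR q) NOR s) NOR p) NOR p)) = T NOR T = F

F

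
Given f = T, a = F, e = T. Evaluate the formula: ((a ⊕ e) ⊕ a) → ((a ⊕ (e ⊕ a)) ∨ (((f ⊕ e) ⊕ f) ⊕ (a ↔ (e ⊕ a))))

a ⊕ e = F ⊕ T = T
(a ⊕ e) ⊕ a = T ⊕ F = T
e ⊕ a = T ⊕ F = T
a ⊕ (e ⊕ a) = F ⊕ T = T
f ⊕ e = T ⊕ T = F
(f ⊕ e) ⊕ f = F ⊕ T = T
e ⊕ a = T ⊕ F = T
a ↔ (e ⊕ a) = F ↔ T = F
((f ⊕ e) ⊕ f) ⊕ (a ↔ (e ⊕ a)) = T ⊕ F = T
(a ⊕ (e ⊕ a)) ∨ (((f ⊕ e) ⊕ f) ⊕ (a ↔ (e ⊕ a))) = T ∨ T = T
((a ⊕ e) ⊕ a) → ((a ⊕ (e ⊕ a)) ∨ (((f ⊕ e) ⊕ f) ⊕ (a ↔ (e ⊕ a)))) = T → T = T

T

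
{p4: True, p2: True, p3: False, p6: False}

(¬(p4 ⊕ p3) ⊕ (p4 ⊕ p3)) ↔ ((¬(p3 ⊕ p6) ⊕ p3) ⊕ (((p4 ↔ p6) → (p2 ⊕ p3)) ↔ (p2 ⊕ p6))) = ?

Substituting p4=True, p2=True, p3=False, p6=False:
p4 ⊕ p3 = True ⊕ False = True
¬(p4 ⊕ p3) = ¬True = False
p4 ⊕ p3 = True ⊕ False = True
¬(p4 ⊕ p3) ⊕ (p4 ⊕ p3) = False ⊕ True = True
p3 ⊕ p6 = False ⊕ False = False
¬(p3 ⊕ p6) = ¬False = True
¬(p3 ⊕ p6) ⊕ p3 = True ⊕ False = True
p4 ↔ p6 = True ↔ False = False
p2 ⊕ p3 = True ⊕ False = True
(p4 ↔ p6) → (p2 ⊕ p3) = False → True = True
p2 ⊕ p6 = True ⊕ False = True
((p4 ↔ p6) → (p2 ⊕ p3)) ↔ (p2 ⊕ p6) = True ↔ True = True
(¬(p3 ⊕ p6) ⊕ p3) ⊕ (((p4 ↔ p6) → (p2 ⊕ p3)) ↔ (p2 ⊕ p6)) = True ⊕ True = False
(¬(p4 ⊕ p3) ⊕ (p4 ⊕ p3)) ↔ ((¬(p3 ⊕ p6) ⊕ p3) ⊕ (((p4 ↔ p6) → (p2 ⊕ p3)) ↔ (p2 ⊕ p6))) = True ↔ False = False

False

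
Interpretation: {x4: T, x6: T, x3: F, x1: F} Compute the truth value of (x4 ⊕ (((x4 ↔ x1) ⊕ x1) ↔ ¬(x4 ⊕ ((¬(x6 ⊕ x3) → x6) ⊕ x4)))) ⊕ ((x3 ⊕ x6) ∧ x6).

T

x4 ↔ x1 = T ↔ F = F
(x4 ↔ x1) ⊕ x1 = F ⊕ F = F
x6 ⊕ x3 = T ⊕ F = T
¬(x6 ⊕ x3) = ¬T = F
¬(x6 ⊕ x3) → x6 = F → T = T
(¬(x6 ⊕ x3) → x6) ⊕ x4 = T ⊕ T = F
x4 ⊕ ((¬(x6 ⊕ x3) → x6) ⊕ x4) = T ⊕ F = T
¬(x4 ⊕ ((¬(x6 ⊕ x3) → x6) ⊕ x4)) = ¬T = F
((x4 ↔ x1) ⊕ x1) ↔ ¬(x4 ⊕ ((¬(x6 ⊕ x3) → x6) ⊕ x4)) = F ↔ F = T
x4 ⊕ (((x4 ↔ x1) ⊕ x1) ↔ ¬(x4 ⊕ ((¬(x6 ⊕ x3) → x6) ⊕ x4))) = T ⊕ T = F
x3 ⊕ x6 = F ⊕ T = T
(x3 ⊕ x6) ∧ x6 = T ∧ T = T
(x4 ⊕ (((x4 ↔ x1) ⊕ x1) ↔ ¬(x4 ⊕ ((¬(x6 ⊕ x3) → x6) ⊕ x4)))) ⊕ ((x3 ⊕ x6) ∧ x6) = F ⊕ T = T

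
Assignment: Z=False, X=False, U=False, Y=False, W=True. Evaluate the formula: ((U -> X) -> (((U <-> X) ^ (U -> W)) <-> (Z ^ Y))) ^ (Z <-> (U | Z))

U -> X = False -> False = True
U <-> X = False <-> False = True
U -> W = False -> True = True
(U <-> X) ^ (U -> W) = True ^ True = False
Z ^ Y = False ^ False = False
((U <-> X) ^ (U -> W)) <-> (Z ^ Y) = False <-> False = True
(U -> X) -> (((U <-> X) ^ (U -> W)) <-> (Z ^ Y)) = True -> True = True
U | Z = False | False = False
Z <-> (U | Z) = False <-> False = True
((U -> X) -> (((U <-> X) ^ (U -> W)) <-> (Z ^ Y))) ^ (Z <-> (U | Z)) = True ^ True = False

False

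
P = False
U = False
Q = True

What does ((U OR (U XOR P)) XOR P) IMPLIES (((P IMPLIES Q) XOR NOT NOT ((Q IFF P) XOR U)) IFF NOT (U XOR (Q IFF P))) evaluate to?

U XOR P = False XOR False = False
U OR (U XOR P) = False OR False = False
(U OR (U XOR P)) XOR P = False XOR False = False
P IMPLIES Q = False IMPLIES True = True
Q IFF P = True IFF False = False
(Q IFF P) XOR U = False XOR False = False
NOT ((Q IFF P) XOR U) = NOT False = True
NOT NOT ((Q IFF P) XOR U) = NOT True = False
(P IMPLIES Q) XOR NOT NOT ((Q IFF P) XOR U) = True XOR False = True
Q IFF P = True IFF False = False
U XOR (Q IFF P) = False XOR False = False
NOT (U XOR (Q IFF P)) = NOT False = True
((P IMPLIES Q) XOR NOT NOT ((Q IFF P) XOR U)) IFF NOT (U XOR (Q IFF P)) = True IFF True = True
((U OR (U XOR P)) XOR P) IMPLIES (((P IMPLIES Q) XOR NOT NOT ((Q IFF P) XOR U)) IFF NOT (U XOR (Q IFF P))) = False IMPLIES True = True

True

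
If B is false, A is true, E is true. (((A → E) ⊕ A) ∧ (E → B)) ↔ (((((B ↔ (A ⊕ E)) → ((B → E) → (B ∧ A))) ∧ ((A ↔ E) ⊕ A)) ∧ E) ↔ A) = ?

T

Substituting B=F, A=T, E=T:
A → E = T → T = T
(A → E) ⊕ A = T ⊕ T = F
E → B = T → F = F
((A → E) ⊕ A) ∧ (E → B) = F ∧ F = F
A ⊕ E = T ⊕ T = F
B ↔ (A ⊕ E) = F ↔ F = T
B → E = F → T = T
B ∧ A = F ∧ T = F
(B → E) → (B ∧ A) = T → F = F
(B ↔ (A ⊕ E)) → ((B → E) → (B ∧ A)) = T → F = F
A ↔ E = T ↔ T = T
(A ↔ E) ⊕ A = T ⊕ T = F
((B ↔ (A ⊕ E)) → ((B → E) → (B ∧ A))) ∧ ((A ↔ E) ⊕ A) = F ∧ F = F
(((B ↔ (A ⊕ E)) → ((B → E) → (B ∧ A))) ∧ ((A ↔ E) ⊕ A)) ∧ E = F ∧ T = F
((((B ↔ (A ⊕ E)) → ((B → E) → (B ∧ A))) ∧ ((A ↔ E) ⊕ A)) ∧ E) ↔ A = F ↔ T = F
(((A → E) ⊕ A) ∧ (E → B)) ↔ (((((B ↔ (A ⊕ E)) → ((B → E) → (B ∧ A))) ∧ ((A ↔ E) ⊕ A)) ∧ E) ↔ A) = F ↔ F = T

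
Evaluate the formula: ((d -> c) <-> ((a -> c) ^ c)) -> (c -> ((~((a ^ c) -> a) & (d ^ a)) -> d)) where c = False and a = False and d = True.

True

Substituting c=False, a=False, d=True:
d -> c = True -> False = False
a -> c = False -> False = True
(a -> c) ^ c = True ^ False = True
(d -> c) <-> ((a -> c) ^ c) = False <-> True = False
a ^ c = False ^ False = False
(a ^ c) -> a = False -> False = True
~((a ^ c) -> a) = ~True = False
d ^ a = True ^ False = True
~((a ^ c) -> a) & (d ^ a) = False & True = False
(~((a ^ c) -> a) & (d ^ a)) -> d = False -> True = True
c -> ((~((a ^ c) -> a) & (d ^ a)) -> d) = False -> True = True
((d -> c) <-> ((a -> c) ^ c)) -> (c -> ((~((a ^ c) -> a) & (d ^ a)) -> d)) = False -> True = True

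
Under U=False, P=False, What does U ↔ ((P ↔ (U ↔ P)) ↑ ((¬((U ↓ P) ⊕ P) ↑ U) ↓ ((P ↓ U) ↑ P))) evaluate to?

U ↔ P = False ↔ False = True
P ↔ (U ↔ P) = False ↔ True = False
U ↓ P = False ↓ False = True
(U ↓ P) ⊕ P = True ⊕ False = True
¬((U ↓ P) ⊕ P) = ¬True = False
¬((U ↓ P) ⊕ P) ↑ U = False ↑ False = True
P ↓ U = False ↓ False = True
(P ↓ U) ↑ P = True ↑ False = True
(¬((U ↓ P) ⊕ P) ↑ U) ↓ ((P ↓ U) ↑ P) = True ↓ True = False
(P ↔ (U ↔ P)) ↑ ((¬((U ↓ P) ⊕ P) ↑ U) ↓ ((P ↓ U) ↑ P)) = False ↑ False = True
U ↔ ((P ↔ (U ↔ P)) ↑ ((¬((U ↓ P) ⊕ P) ↑ U) ↓ ((P ↓ U) ↑ P))) = False ↔ True = False

False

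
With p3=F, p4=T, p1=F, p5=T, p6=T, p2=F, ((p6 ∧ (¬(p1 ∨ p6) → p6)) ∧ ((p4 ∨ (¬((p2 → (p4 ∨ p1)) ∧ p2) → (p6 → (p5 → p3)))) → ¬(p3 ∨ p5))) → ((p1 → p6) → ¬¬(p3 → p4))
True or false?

T

p1 ∨ p6 = F ∨ T = T
¬(p1 ∨ p6) = ¬T = F
¬(p1 ∨ p6) → p6 = F → T = T
p6 ∧ (¬(p1 ∨ p6) → p6) = T ∧ T = T
p4 ∨ p1 = T ∨ F = T
p2 → (p4 ∨ p1) = F → T = T
(p2 → (p4 ∨ p1)) ∧ p2 = T ∧ F = F
¬((p2 → (p4 ∨ p1)) ∧ p2) = ¬F = T
p5 → p3 = T → F = F
p6 → (p5 → p3) = T → F = F
¬((p2 → (p4 ∨ p1)) ∧ p2) → (p6 → (p5 → p3)) = T → F = F
p4 ∨ (¬((p2 → (p4 ∨ p1)) ∧ p2) → (p6 → (p5 → p3))) = T ∨ F = T
p3 ∨ p5 = F ∨ T = T
¬(p3 ∨ p5) = ¬T = F
(p4 ∨ (¬((p2 → (p4 ∨ p1)) ∧ p2) → (p6 → (p5 → p3)))) → ¬(p3 ∨ p5) = T → F = F
(p6 ∧ (¬(p1 ∨ p6) → p6)) ∧ ((p4 ∨ (¬((p2 → (p4 ∨ p1)) ∧ p2) → (p6 → (p5 → p3)))) → ¬(p3 ∨ p5)) = T ∧ F = F
p1 → p6 = F → T = T
p3 → p4 = F → T = T
¬(p3 → p4) = ¬T = F
¬¬(p3 → p4) = ¬F = T
(p1 → p6) → ¬¬(p3 → p4) = T → T = T
((p6 ∧ (¬(p1 ∨ p6) → p6)) ∧ ((p4 ∨ (¬((p2 → (p4 ∨ p1)) ∧ p2) → (p6 → (p5 → p3)))) → ¬(p3 ∨ p5))) → ((p1 → p6) → ¬¬(p3 → p4)) = F → T = T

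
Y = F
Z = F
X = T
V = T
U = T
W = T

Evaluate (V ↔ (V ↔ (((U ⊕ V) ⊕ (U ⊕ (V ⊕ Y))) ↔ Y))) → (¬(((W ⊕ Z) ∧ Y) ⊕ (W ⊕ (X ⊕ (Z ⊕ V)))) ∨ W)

T

U ⊕ V = T ⊕ T = F
V ⊕ Y = T ⊕ F = T
U ⊕ (V ⊕ Y) = T ⊕ T = F
(U ⊕ V) ⊕ (U ⊕ (V ⊕ Y)) = F ⊕ F = F
((U ⊕ V) ⊕ (U ⊕ (V ⊕ Y))) ↔ Y = F ↔ F = T
V ↔ (((U ⊕ V) ⊕ (U ⊕ (V ⊕ Y))) ↔ Y) = T ↔ T = T
V ↔ (V ↔ (((U ⊕ V) ⊕ (U ⊕ (V ⊕ Y))) ↔ Y)) = T ↔ T = T
W ⊕ Z = T ⊕ F = T
(W ⊕ Z) ∧ Y = T ∧ F = F
Z ⊕ V = F ⊕ T = T
X ⊕ (Z ⊕ V) = T ⊕ T = F
W ⊕ (X ⊕ (Z ⊕ V)) = T ⊕ F = T
((W ⊕ Z) ∧ Y) ⊕ (W ⊕ (X ⊕ (Z ⊕ V))) = F ⊕ T = T
¬(((W ⊕ Z) ∧ Y) ⊕ (W ⊕ (X ⊕ (Z ⊕ V)))) = ¬T = F
¬(((W ⊕ Z) ∧ Y) ⊕ (W ⊕ (X ⊕ (Z ⊕ V)))) ∨ W = F ∨ T = T
(V ↔ (V ↔ (((U ⊕ V) ⊕ (U ⊕ (V ⊕ Y))) ↔ Y))) → (¬(((W ⊕ Z) ∧ Y) ⊕ (W ⊕ (X ⊕ (Z ⊕ V)))) ∨ W) = T → T = T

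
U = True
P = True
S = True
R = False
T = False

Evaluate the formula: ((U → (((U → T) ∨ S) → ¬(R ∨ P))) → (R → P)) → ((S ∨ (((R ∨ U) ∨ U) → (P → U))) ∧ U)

True

U → T = True → False = False
(U → T) ∨ S = False ∨ True = True
R ∨ P = False ∨ True = True
¬(R ∨ P) = ¬True = False
((U → T) ∨ S) → ¬(R ∨ P) = True → False = False
U → (((U → T) ∨ S) → ¬(R ∨ P)) = True → False = False
R → P = False → True = True
(U → (((U → T) ∨ S) → ¬(R ∨ P))) → (R → P) = False → True = True
R ∨ U = False ∨ True = True
(R ∨ U) ∨ U = True ∨ True = True
P → U = True → True = True
((R ∨ U) ∨ U) → (P → U) = True → True = True
S ∨ (((R ∨ U) ∨ U) → (P → U)) = True ∨ True = True
(S ∨ (((R ∨ U) ∨ U) → (P → U))) ∧ U = True ∧ True = True
((U → (((U → T) ∨ S) → ¬(R ∨ P))) → (R → P)) → ((S ∨ (((R ∨ U) ∨ U) → (P → U))) ∧ U) = True → True = True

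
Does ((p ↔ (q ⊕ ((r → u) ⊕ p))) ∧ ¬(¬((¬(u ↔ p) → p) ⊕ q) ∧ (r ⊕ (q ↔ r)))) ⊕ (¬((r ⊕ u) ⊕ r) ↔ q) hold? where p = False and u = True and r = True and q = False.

True

Substituting p=False, u=True, r=True, q=False:
r → u = True → True = True
(r → u) ⊕ p = True ⊕ False = True
q ⊕ ((r → u) ⊕ p) = False ⊕ True = True
p ↔ (q ⊕ ((r → u) ⊕ p)) = False ↔ True = False
u ↔ p = True ↔ False = False
¬(u ↔ p) = ¬False = True
¬(u ↔ p) → p = True → False = False
(¬(u ↔ p) → p) ⊕ q = False ⊕ False = False
¬((¬(u ↔ p) → p) ⊕ q) = ¬False = True
q ↔ r = False ↔ True = False
r ⊕ (q ↔ r) = True ⊕ False = True
¬((¬(u ↔ p) → p) ⊕ q) ∧ (r ⊕ (q ↔ r)) = True ∧ True = True
¬(¬((¬(u ↔ p) → p) ⊕ q) ∧ (r ⊕ (q ↔ r))) = ¬True = False
(p ↔ (q ⊕ ((r → u) ⊕ p))) ∧ ¬(¬((¬(u ↔ p) → p) ⊕ q) ∧ (r ⊕ (q ↔ r))) = False ∧ False = False
r ⊕ u = True ⊕ True = False
(r ⊕ u) ⊕ r = False ⊕ True = True
¬((r ⊕ u) ⊕ r) = ¬True = False
¬((r ⊕ u) ⊕ r) ↔ q = False ↔ False = True
((p ↔ (q ⊕ ((r → u) ⊕ p))) ∧ ¬(¬((¬(u ↔ p) → p) ⊕ q) ∧ (r ⊕ (q ↔ r)))) ⊕ (¬((r ⊕ u) ⊕ r) ↔ q) = False ⊕ True = True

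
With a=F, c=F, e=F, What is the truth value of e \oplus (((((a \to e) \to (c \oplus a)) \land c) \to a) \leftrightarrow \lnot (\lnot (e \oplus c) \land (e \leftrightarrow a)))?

F

a \to e = F \to F = T
c \oplus a = F \oplus F = F
(a \to e) \to (c \oplus a) = T \to F = F
((a \to e) \to (c \oplus a)) \land c = F \land F = F
(((a \to e) \to (c \oplus a)) \land c) \to a = F \to F = T
e \oplus c = F \oplus F = F
\lnot (e \oplus c) = \lnot F = T
e \leftrightarrow a = F \leftrightarrow F = T
\lnot (e \oplus c) \land (e \leftrightarrow a) = T \land T = T
\lnot (\lnot (e \oplus c) \land (e \leftrightarrow a)) = \lnot T = F
((((a \to e) \to (c \oplus a)) \land c) \to a) \leftrightarrow \lnot (\lnot (e \oplus c) \land (e \leftrightarrow a)) = T \leftrightarrow F = F
e \oplus (((((a \to e) \to (c \oplus a)) \land c) \to a) \leftrightarrow \lnot (\lnot (e \oplus c) \land (e \leftrightarrow a))) = F \oplus F = F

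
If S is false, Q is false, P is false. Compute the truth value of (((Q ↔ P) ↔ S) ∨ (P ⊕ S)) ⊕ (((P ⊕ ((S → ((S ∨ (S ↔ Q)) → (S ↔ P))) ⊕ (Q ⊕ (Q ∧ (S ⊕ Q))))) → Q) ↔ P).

Q ↔ P = F ↔ F = T
(Q ↔ P) ↔ S = T ↔ F = F
P ⊕ S = F ⊕ F = F
((Q ↔ P) ↔ S) ∨ (P ⊕ S) = F ∨ F = F
S ↔ Q = F ↔ F = T
S ∨ (S ↔ Q) = F ∨ T = T
S ↔ P = F ↔ F = T
(S ∨ (S ↔ Q)) → (S ↔ P) = T → T = T
S → ((S ∨ (S ↔ Q)) → (S ↔ P)) = F → T = T
S ⊕ Q = F ⊕ F = F
Q ∧ (S ⊕ Q) = F ∧ F = F
Q ⊕ (Q ∧ (S ⊕ Q)) = F ⊕ F = F
(S → ((S ∨ (S ↔ Q)) → (S ↔ P))) ⊕ (Q ⊕ (Q ∧ (S ⊕ Q))) = T ⊕ F = T
P ⊕ ((S → ((S ∨ (S ↔ Q)) → (S ↔ P))) ⊕ (Q ⊕ (Q ∧ (S ⊕ Q)))) = F ⊕ T = T
(P ⊕ ((S → ((S ∨ (S ↔ Q)) → (S ↔ P))) ⊕ (Q ⊕ (Q ∧ (S ⊕ Q))))) → Q = T → F = F
((P ⊕ ((S → ((S ∨ (S ↔ Q)) → (S ↔ P))) ⊕ (Q ⊕ (Q ∧ (S ⊕ Q))))) → Q) ↔ P = F ↔ F = T
(((Q ↔ P) ↔ S) ∨ (P ⊕ S)) ⊕ (((P ⊕ ((S → ((S ∨ (S ↔ Q)) → (S ↔ P))) ⊕ (Q ⊕ (Q ∧ (S ⊕ Q))))) → Q) ↔ P) = F ⊕ T = T

T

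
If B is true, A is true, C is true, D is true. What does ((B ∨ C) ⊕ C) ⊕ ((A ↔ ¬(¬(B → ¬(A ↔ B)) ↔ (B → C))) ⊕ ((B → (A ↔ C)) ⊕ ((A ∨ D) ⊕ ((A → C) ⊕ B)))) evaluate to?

B ∨ C = True ∨ True = True
(B ∨ C) ⊕ C = True ⊕ True = False
A ↔ B = True ↔ True = True
¬(A ↔ B) = ¬True = False
B → ¬(A ↔ B) = True → False = False
¬(B → ¬(A ↔ B)) = ¬False = True
B → C = True → True = True
¬(B → ¬(A ↔ B)) ↔ (B → C) = True ↔ True = True
¬(¬(B → ¬(A ↔ B)) ↔ (B → C)) = ¬True = False
A ↔ ¬(¬(B → ¬(A ↔ B)) ↔ (B → C)) = True ↔ False = False
A ↔ C = True ↔ True = True
B → (A ↔ C) = True → True = True
A ∨ D = True ∨ True = True
A → C = True → True = True
(A → C) ⊕ B = True ⊕ True = False
(A ∨ D) ⊕ ((A → C) ⊕ B) = True ⊕ False = True
(B → (A ↔ C)) ⊕ ((A ∨ D) ⊕ ((A → C) ⊕ B)) = True ⊕ True = False
(A ↔ ¬(¬(B → ¬(A ↔ B)) ↔ (B → C))) ⊕ ((B → (A ↔ C)) ⊕ ((A ∨ D) ⊕ ((A → C) ⊕ B))) = False ⊕ False = False
((B ∨ C) ⊕ C) ⊕ ((A ↔ ¬(¬(B → ¬(A ↔ B)) ↔ (B → C))) ⊕ ((B → (A ↔ C)) ⊕ ((A ∨ D) ⊕ ((A → C) ⊕ B)))) = False ⊕ False = False

False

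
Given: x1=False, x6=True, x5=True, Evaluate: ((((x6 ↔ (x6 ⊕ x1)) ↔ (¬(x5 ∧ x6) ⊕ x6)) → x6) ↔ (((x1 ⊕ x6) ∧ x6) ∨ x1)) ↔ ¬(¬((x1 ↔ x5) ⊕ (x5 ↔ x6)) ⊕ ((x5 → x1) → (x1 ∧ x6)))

False

x6 ⊕ x1 = True ⊕ False = True
x6 ↔ (x6 ⊕ x1) = True ↔ True = True
x5 ∧ x6 = True ∧ True = True
¬(x5 ∧ x6) = ¬True = False
¬(x5 ∧ x6) ⊕ x6 = False ⊕ True = True
(x6 ↔ (x6 ⊕ x1)) ↔ (¬(x5 ∧ x6) ⊕ x6) = True ↔ True = True
((x6 ↔ (x6 ⊕ x1)) ↔ (¬(x5 ∧ x6) ⊕ x6)) → x6 = True → True = True
x1 ⊕ x6 = False ⊕ True = True
(x1 ⊕ x6) ∧ x6 = True ∧ True = True
((x1 ⊕ x6) ∧ x6) ∨ x1 = True ∨ False = True
(((x6 ↔ (x6 ⊕ x1)) ↔ (¬(x5 ∧ x6) ⊕ x6)) → x6) ↔ (((x1 ⊕ x6) ∧ x6) ∨ x1) = True ↔ True = True
x1 ↔ x5 = False ↔ True = False
x5 ↔ x6 = True ↔ True = True
(x1 ↔ x5) ⊕ (x5 ↔ x6) = False ⊕ True = True
¬((x1 ↔ x5) ⊕ (x5 ↔ x6)) = ¬True = False
x5 → x1 = True → False = False
x1 ∧ x6 = False ∧ True = False
(x5 → x1) → (x1 ∧ x6) = False → False = True
¬((x1 ↔ x5) ⊕ (x5 ↔ x6)) ⊕ ((x5 → x1) → (x1 ∧ x6)) = False ⊕ True = True
¬(¬((x1 ↔ x5) ⊕ (x5 ↔ x6)) ⊕ ((x5 → x1) → (x1 ∧ x6))) = ¬True = False
((((x6 ↔ (x6 ⊕ x1)) ↔ (¬(x5 ∧ x6) ⊕ x6)) → x6) ↔ (((x1 ⊕ x6) ∧ x6) ∨ x1)) ↔ ¬(¬((x1 ↔ x5) ⊕ (x5 ↔ x6)) ⊕ ((x5 → x1) → (x1 ∧ x6))) = True ↔ False = False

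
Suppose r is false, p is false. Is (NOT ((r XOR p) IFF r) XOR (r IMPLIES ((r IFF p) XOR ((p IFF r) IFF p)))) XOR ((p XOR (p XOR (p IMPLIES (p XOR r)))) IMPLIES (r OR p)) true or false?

T

r XOR p = F XOR F = F
(r XOR p) IFF r = F IFF F = T
NOT ((r XOR p) IFF r) = NOT T = F
r IFF p = F IFF F = T
p IFF r = F IFF F = T
(p IFF r) IFF p = T IFF F = F
(r IFF p) XOR ((p IFF r) IFF p) = T XOR F = T
r IMPLIES ((r IFF p) XOR ((p IFF r) IFF p)) = F IMPLIES T = T
NOT ((r XOR p) IFF r) XOR (r IMPLIES ((r IFF p) XOR ((p IFF r) IFF p))) = F XOR T = T
p XOR r = F XOR F = F
p IMPLIES (p XOR r) = F IMPLIES F = T
p XOR (p IMPLIES (p XOR r)) = F XOR T = T
p XOR (p XOR (p IMPLIES (p XOR r))) = F XOR T = T
r OR p = F OR F = F
(p XOR (p XOR (p IMPLIES (p XOR r)))) IMPLIES (r OR p) = T IMPLIES F = F
(NOT ((r XOR p) IFF r) XOR (r IMPLIES ((r IFF p) XOR ((p IFF r) IFF p)))) XOR ((p XOR (p XOR (p IMPLIES (p XOR r)))) IMPLIES (r OR p)) = T XOR F = T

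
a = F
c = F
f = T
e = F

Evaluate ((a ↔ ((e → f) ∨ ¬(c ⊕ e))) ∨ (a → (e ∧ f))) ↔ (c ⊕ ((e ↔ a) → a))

F

e → f = F → T = T
c ⊕ e = F ⊕ F = F
¬(c ⊕ e) = ¬F = T
(e → f) ∨ ¬(c ⊕ e) = T ∨ T = T
a ↔ ((e → f) ∨ ¬(c ⊕ e)) = F ↔ T = F
e ∧ f = F ∧ T = F
a → (e ∧ f) = F → F = T
(a ↔ ((e → f) ∨ ¬(c ⊕ e))) ∨ (a → (e ∧ f)) = F ∨ T = T
e ↔ a = F ↔ F = T
(e ↔ a) → a = T → F = F
c ⊕ ((e ↔ a) → a) = F ⊕ F = F
((a ↔ ((e → f) ∨ ¬(c ⊕ e))) ∨ (a → (e ∧ f))) ↔ (c ⊕ ((e ↔ a) → a)) = T ↔ F = F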